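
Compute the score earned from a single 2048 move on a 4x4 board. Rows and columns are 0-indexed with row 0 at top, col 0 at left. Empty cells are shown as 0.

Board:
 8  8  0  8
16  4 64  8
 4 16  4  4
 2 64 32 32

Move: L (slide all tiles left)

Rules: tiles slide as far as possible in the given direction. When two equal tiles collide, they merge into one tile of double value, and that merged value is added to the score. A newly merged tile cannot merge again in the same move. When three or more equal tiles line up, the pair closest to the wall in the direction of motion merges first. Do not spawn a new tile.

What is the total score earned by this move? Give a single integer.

Answer: 88

Derivation:
Slide left:
row 0: [8, 8, 0, 8] -> [16, 8, 0, 0]  score +16 (running 16)
row 1: [16, 4, 64, 8] -> [16, 4, 64, 8]  score +0 (running 16)
row 2: [4, 16, 4, 4] -> [4, 16, 8, 0]  score +8 (running 24)
row 3: [2, 64, 32, 32] -> [2, 64, 64, 0]  score +64 (running 88)
Board after move:
16  8  0  0
16  4 64  8
 4 16  8  0
 2 64 64  0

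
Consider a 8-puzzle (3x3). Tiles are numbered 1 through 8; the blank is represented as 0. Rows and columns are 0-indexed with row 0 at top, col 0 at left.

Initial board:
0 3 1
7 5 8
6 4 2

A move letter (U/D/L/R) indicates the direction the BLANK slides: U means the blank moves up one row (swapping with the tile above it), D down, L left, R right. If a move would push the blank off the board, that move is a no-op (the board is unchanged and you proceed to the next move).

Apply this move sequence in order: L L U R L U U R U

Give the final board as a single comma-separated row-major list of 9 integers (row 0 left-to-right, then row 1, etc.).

Answer: 3, 0, 1, 7, 5, 8, 6, 4, 2

Derivation:
After move 1 (L):
0 3 1
7 5 8
6 4 2

After move 2 (L):
0 3 1
7 5 8
6 4 2

After move 3 (U):
0 3 1
7 5 8
6 4 2

After move 4 (R):
3 0 1
7 5 8
6 4 2

After move 5 (L):
0 3 1
7 5 8
6 4 2

After move 6 (U):
0 3 1
7 5 8
6 4 2

After move 7 (U):
0 3 1
7 5 8
6 4 2

After move 8 (R):
3 0 1
7 5 8
6 4 2

After move 9 (U):
3 0 1
7 5 8
6 4 2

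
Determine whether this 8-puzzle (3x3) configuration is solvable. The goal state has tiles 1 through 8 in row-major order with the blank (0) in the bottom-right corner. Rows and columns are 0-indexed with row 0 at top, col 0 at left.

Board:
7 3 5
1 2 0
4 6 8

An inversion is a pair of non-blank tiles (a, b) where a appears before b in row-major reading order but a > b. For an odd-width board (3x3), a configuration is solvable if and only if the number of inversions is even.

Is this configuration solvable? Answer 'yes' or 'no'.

Answer: no

Derivation:
Inversions (pairs i<j in row-major order where tile[i] > tile[j] > 0): 11
11 is odd, so the puzzle is not solvable.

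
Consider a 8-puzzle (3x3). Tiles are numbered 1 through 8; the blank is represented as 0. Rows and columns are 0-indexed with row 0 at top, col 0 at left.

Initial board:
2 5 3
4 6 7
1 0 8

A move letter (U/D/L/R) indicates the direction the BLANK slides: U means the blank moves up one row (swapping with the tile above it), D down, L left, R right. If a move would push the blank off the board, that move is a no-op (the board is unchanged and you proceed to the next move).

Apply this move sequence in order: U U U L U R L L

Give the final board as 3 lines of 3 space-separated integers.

Answer: 0 2 3
4 5 7
1 6 8

Derivation:
After move 1 (U):
2 5 3
4 0 7
1 6 8

After move 2 (U):
2 0 3
4 5 7
1 6 8

After move 3 (U):
2 0 3
4 5 7
1 6 8

After move 4 (L):
0 2 3
4 5 7
1 6 8

After move 5 (U):
0 2 3
4 5 7
1 6 8

After move 6 (R):
2 0 3
4 5 7
1 6 8

After move 7 (L):
0 2 3
4 5 7
1 6 8

After move 8 (L):
0 2 3
4 5 7
1 6 8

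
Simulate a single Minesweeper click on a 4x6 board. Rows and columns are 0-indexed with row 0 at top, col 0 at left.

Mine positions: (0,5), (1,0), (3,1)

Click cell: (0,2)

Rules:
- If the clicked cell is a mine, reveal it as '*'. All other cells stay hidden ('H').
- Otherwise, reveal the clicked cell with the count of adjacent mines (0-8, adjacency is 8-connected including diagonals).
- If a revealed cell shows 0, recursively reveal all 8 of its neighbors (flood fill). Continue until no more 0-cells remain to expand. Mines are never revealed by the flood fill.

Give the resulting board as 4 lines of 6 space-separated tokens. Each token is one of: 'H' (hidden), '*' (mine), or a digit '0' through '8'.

H 1 0 0 1 H
H 1 0 0 1 1
H 2 1 0 0 0
H H 1 0 0 0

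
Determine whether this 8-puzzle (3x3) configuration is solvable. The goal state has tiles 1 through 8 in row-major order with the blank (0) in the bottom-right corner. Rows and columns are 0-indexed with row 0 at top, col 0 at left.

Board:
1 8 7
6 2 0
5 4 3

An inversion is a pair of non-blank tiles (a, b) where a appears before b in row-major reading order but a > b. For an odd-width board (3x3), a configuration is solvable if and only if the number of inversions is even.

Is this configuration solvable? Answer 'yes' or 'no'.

Inversions (pairs i<j in row-major order where tile[i] > tile[j] > 0): 18
18 is even, so the puzzle is solvable.

Answer: yes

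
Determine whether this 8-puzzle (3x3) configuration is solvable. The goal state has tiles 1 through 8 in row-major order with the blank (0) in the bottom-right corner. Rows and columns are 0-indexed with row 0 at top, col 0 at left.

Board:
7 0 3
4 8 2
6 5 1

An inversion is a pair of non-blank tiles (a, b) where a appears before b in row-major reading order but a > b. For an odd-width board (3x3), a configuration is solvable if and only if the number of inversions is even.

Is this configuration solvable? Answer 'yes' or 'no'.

Answer: yes

Derivation:
Inversions (pairs i<j in row-major order where tile[i] > tile[j] > 0): 18
18 is even, so the puzzle is solvable.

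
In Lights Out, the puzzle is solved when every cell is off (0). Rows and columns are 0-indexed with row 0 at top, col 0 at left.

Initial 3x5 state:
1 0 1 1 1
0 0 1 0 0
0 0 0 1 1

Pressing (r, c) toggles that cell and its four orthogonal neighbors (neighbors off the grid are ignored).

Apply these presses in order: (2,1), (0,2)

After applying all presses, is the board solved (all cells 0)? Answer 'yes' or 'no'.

After press 1 at (2,1):
1 0 1 1 1
0 1 1 0 0
1 1 1 1 1

After press 2 at (0,2):
1 1 0 0 1
0 1 0 0 0
1 1 1 1 1

Lights still on: 9

Answer: no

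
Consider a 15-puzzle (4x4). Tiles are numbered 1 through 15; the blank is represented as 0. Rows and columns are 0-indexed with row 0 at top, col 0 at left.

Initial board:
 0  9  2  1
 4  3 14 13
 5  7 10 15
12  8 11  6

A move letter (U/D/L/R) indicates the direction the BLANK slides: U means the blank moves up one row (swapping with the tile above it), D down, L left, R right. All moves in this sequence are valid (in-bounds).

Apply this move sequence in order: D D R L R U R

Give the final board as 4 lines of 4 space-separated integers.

After move 1 (D):
 4  9  2  1
 0  3 14 13
 5  7 10 15
12  8 11  6

After move 2 (D):
 4  9  2  1
 5  3 14 13
 0  7 10 15
12  8 11  6

After move 3 (R):
 4  9  2  1
 5  3 14 13
 7  0 10 15
12  8 11  6

After move 4 (L):
 4  9  2  1
 5  3 14 13
 0  7 10 15
12  8 11  6

After move 5 (R):
 4  9  2  1
 5  3 14 13
 7  0 10 15
12  8 11  6

After move 6 (U):
 4  9  2  1
 5  0 14 13
 7  3 10 15
12  8 11  6

After move 7 (R):
 4  9  2  1
 5 14  0 13
 7  3 10 15
12  8 11  6

Answer:  4  9  2  1
 5 14  0 13
 7  3 10 15
12  8 11  6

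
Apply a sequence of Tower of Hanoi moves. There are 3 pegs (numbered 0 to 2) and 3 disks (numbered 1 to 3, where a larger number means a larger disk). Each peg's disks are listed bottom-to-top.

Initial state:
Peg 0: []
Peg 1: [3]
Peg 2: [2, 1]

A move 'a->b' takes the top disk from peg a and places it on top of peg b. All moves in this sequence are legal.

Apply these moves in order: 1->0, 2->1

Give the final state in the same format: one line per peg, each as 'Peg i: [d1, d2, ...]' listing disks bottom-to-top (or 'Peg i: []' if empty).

After move 1 (1->0):
Peg 0: [3]
Peg 1: []
Peg 2: [2, 1]

After move 2 (2->1):
Peg 0: [3]
Peg 1: [1]
Peg 2: [2]

Answer: Peg 0: [3]
Peg 1: [1]
Peg 2: [2]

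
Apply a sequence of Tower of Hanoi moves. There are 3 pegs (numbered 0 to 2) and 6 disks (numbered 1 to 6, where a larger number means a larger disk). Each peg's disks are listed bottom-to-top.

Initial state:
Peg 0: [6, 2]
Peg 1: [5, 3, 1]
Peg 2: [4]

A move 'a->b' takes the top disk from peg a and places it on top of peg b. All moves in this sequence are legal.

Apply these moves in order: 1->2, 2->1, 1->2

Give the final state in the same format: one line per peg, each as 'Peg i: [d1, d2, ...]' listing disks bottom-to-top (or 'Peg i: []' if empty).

After move 1 (1->2):
Peg 0: [6, 2]
Peg 1: [5, 3]
Peg 2: [4, 1]

After move 2 (2->1):
Peg 0: [6, 2]
Peg 1: [5, 3, 1]
Peg 2: [4]

After move 3 (1->2):
Peg 0: [6, 2]
Peg 1: [5, 3]
Peg 2: [4, 1]

Answer: Peg 0: [6, 2]
Peg 1: [5, 3]
Peg 2: [4, 1]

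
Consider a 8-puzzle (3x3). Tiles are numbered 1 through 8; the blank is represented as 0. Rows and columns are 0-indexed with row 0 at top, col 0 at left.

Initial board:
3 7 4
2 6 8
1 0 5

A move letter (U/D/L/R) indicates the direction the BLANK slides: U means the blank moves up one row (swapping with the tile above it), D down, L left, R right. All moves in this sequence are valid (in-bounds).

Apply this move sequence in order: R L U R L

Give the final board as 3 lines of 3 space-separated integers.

After move 1 (R):
3 7 4
2 6 8
1 5 0

After move 2 (L):
3 7 4
2 6 8
1 0 5

After move 3 (U):
3 7 4
2 0 8
1 6 5

After move 4 (R):
3 7 4
2 8 0
1 6 5

After move 5 (L):
3 7 4
2 0 8
1 6 5

Answer: 3 7 4
2 0 8
1 6 5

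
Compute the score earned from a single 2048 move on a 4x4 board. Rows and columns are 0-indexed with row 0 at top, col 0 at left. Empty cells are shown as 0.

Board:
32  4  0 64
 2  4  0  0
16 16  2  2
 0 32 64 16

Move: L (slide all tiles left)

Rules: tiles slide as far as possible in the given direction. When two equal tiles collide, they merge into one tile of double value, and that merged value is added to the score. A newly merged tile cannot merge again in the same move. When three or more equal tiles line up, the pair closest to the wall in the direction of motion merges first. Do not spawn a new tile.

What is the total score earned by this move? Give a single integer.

Slide left:
row 0: [32, 4, 0, 64] -> [32, 4, 64, 0]  score +0 (running 0)
row 1: [2, 4, 0, 0] -> [2, 4, 0, 0]  score +0 (running 0)
row 2: [16, 16, 2, 2] -> [32, 4, 0, 0]  score +36 (running 36)
row 3: [0, 32, 64, 16] -> [32, 64, 16, 0]  score +0 (running 36)
Board after move:
32  4 64  0
 2  4  0  0
32  4  0  0
32 64 16  0

Answer: 36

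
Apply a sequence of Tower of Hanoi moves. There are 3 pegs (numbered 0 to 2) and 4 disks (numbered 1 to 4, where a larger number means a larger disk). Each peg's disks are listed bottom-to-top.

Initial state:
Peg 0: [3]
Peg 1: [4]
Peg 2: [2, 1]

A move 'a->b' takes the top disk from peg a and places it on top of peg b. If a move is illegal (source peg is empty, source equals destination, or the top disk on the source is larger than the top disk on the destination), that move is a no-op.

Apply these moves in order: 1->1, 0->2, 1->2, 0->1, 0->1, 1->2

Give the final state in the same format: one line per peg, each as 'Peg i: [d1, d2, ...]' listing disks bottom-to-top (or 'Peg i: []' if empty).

Answer: Peg 0: []
Peg 1: [4, 3]
Peg 2: [2, 1]

Derivation:
After move 1 (1->1):
Peg 0: [3]
Peg 1: [4]
Peg 2: [2, 1]

After move 2 (0->2):
Peg 0: [3]
Peg 1: [4]
Peg 2: [2, 1]

After move 3 (1->2):
Peg 0: [3]
Peg 1: [4]
Peg 2: [2, 1]

After move 4 (0->1):
Peg 0: []
Peg 1: [4, 3]
Peg 2: [2, 1]

After move 5 (0->1):
Peg 0: []
Peg 1: [4, 3]
Peg 2: [2, 1]

After move 6 (1->2):
Peg 0: []
Peg 1: [4, 3]
Peg 2: [2, 1]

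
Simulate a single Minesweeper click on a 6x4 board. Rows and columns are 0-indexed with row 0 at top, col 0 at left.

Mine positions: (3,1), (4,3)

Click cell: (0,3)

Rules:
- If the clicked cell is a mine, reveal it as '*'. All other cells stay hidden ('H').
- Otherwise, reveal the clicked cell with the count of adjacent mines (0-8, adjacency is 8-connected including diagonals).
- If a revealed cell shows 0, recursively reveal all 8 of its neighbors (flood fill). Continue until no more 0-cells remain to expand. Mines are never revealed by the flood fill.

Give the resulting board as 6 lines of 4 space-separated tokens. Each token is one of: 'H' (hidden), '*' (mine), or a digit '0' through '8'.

0 0 0 0
0 0 0 0
1 1 1 0
H H 2 1
H H H H
H H H H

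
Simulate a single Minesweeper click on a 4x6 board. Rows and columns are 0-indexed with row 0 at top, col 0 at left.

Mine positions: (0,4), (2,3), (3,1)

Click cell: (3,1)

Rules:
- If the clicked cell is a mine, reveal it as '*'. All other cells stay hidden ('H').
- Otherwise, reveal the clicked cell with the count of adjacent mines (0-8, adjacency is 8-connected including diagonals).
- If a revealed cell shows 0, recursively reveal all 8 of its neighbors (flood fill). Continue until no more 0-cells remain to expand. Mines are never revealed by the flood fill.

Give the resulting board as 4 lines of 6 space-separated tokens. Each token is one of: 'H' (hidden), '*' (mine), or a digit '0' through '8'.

H H H H H H
H H H H H H
H H H H H H
H * H H H H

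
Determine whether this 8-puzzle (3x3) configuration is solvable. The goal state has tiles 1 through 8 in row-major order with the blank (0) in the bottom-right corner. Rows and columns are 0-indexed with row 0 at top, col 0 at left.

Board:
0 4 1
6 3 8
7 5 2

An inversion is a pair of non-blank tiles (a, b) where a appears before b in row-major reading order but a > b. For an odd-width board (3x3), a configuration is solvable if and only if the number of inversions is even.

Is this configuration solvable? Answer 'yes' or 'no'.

Inversions (pairs i<j in row-major order where tile[i] > tile[j] > 0): 13
13 is odd, so the puzzle is not solvable.

Answer: no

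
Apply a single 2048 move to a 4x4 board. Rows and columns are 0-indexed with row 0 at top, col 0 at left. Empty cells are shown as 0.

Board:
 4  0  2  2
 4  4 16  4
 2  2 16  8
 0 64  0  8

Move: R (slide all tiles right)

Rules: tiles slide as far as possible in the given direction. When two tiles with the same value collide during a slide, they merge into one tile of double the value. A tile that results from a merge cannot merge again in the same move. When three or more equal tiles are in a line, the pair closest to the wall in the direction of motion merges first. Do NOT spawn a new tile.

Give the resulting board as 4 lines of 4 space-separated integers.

Answer:  0  0  4  4
 0  8 16  4
 0  4 16  8
 0  0 64  8

Derivation:
Slide right:
row 0: [4, 0, 2, 2] -> [0, 0, 4, 4]
row 1: [4, 4, 16, 4] -> [0, 8, 16, 4]
row 2: [2, 2, 16, 8] -> [0, 4, 16, 8]
row 3: [0, 64, 0, 8] -> [0, 0, 64, 8]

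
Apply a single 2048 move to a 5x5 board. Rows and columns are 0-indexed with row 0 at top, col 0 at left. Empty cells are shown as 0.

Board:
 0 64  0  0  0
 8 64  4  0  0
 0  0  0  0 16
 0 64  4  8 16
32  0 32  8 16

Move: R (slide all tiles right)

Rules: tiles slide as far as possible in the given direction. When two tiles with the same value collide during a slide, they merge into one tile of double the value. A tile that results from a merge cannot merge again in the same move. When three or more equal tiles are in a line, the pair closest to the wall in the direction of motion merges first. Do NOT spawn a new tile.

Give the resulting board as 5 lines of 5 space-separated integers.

Answer:  0  0  0  0 64
 0  0  8 64  4
 0  0  0  0 16
 0 64  4  8 16
 0  0 64  8 16

Derivation:
Slide right:
row 0: [0, 64, 0, 0, 0] -> [0, 0, 0, 0, 64]
row 1: [8, 64, 4, 0, 0] -> [0, 0, 8, 64, 4]
row 2: [0, 0, 0, 0, 16] -> [0, 0, 0, 0, 16]
row 3: [0, 64, 4, 8, 16] -> [0, 64, 4, 8, 16]
row 4: [32, 0, 32, 8, 16] -> [0, 0, 64, 8, 16]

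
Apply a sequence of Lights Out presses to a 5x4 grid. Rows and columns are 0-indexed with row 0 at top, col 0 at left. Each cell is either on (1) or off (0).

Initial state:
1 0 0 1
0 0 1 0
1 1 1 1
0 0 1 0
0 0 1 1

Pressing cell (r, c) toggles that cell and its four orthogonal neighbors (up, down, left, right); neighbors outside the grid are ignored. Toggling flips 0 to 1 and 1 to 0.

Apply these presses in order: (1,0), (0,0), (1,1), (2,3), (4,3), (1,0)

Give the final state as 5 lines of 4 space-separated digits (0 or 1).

After press 1 at (1,0):
0 0 0 1
1 1 1 0
0 1 1 1
0 0 1 0
0 0 1 1

After press 2 at (0,0):
1 1 0 1
0 1 1 0
0 1 1 1
0 0 1 0
0 0 1 1

After press 3 at (1,1):
1 0 0 1
1 0 0 0
0 0 1 1
0 0 1 0
0 0 1 1

After press 4 at (2,3):
1 0 0 1
1 0 0 1
0 0 0 0
0 0 1 1
0 0 1 1

After press 5 at (4,3):
1 0 0 1
1 0 0 1
0 0 0 0
0 0 1 0
0 0 0 0

After press 6 at (1,0):
0 0 0 1
0 1 0 1
1 0 0 0
0 0 1 0
0 0 0 0

Answer: 0 0 0 1
0 1 0 1
1 0 0 0
0 0 1 0
0 0 0 0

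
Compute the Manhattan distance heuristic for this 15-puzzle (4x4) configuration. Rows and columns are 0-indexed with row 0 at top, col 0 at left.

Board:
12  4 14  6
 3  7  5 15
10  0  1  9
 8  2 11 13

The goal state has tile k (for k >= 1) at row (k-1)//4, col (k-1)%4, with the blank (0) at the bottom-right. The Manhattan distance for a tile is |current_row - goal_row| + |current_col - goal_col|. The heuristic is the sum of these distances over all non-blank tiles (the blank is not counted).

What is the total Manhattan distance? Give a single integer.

Answer: 43

Derivation:
Tile 12: (0,0)->(2,3) = 5
Tile 4: (0,1)->(0,3) = 2
Tile 14: (0,2)->(3,1) = 4
Tile 6: (0,3)->(1,1) = 3
Tile 3: (1,0)->(0,2) = 3
Tile 7: (1,1)->(1,2) = 1
Tile 5: (1,2)->(1,0) = 2
Tile 15: (1,3)->(3,2) = 3
Tile 10: (2,0)->(2,1) = 1
Tile 1: (2,2)->(0,0) = 4
Tile 9: (2,3)->(2,0) = 3
Tile 8: (3,0)->(1,3) = 5
Tile 2: (3,1)->(0,1) = 3
Tile 11: (3,2)->(2,2) = 1
Tile 13: (3,3)->(3,0) = 3
Sum: 5 + 2 + 4 + 3 + 3 + 1 + 2 + 3 + 1 + 4 + 3 + 5 + 3 + 1 + 3 = 43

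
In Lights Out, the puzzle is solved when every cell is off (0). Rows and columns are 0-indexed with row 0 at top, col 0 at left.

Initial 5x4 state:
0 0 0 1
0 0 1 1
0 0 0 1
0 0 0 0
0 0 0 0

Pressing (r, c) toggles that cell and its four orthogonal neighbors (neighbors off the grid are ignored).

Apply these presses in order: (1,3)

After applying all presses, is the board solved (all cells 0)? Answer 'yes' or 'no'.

Answer: yes

Derivation:
After press 1 at (1,3):
0 0 0 0
0 0 0 0
0 0 0 0
0 0 0 0
0 0 0 0

Lights still on: 0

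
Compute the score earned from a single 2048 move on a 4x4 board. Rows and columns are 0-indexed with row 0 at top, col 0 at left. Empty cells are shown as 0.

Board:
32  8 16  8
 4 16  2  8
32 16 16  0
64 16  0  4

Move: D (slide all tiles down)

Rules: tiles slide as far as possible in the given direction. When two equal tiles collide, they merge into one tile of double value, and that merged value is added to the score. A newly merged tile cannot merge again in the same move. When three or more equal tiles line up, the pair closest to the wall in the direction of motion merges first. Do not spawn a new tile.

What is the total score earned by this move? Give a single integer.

Slide down:
col 0: [32, 4, 32, 64] -> [32, 4, 32, 64]  score +0 (running 0)
col 1: [8, 16, 16, 16] -> [0, 8, 16, 32]  score +32 (running 32)
col 2: [16, 2, 16, 0] -> [0, 16, 2, 16]  score +0 (running 32)
col 3: [8, 8, 0, 4] -> [0, 0, 16, 4]  score +16 (running 48)
Board after move:
32  0  0  0
 4  8 16  0
32 16  2 16
64 32 16  4

Answer: 48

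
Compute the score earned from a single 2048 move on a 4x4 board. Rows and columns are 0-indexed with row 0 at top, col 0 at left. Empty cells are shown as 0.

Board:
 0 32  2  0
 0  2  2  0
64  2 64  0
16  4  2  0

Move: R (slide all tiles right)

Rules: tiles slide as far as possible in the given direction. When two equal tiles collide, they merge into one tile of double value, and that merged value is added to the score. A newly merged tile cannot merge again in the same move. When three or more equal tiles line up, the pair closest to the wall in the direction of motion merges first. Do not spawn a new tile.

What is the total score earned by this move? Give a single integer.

Slide right:
row 0: [0, 32, 2, 0] -> [0, 0, 32, 2]  score +0 (running 0)
row 1: [0, 2, 2, 0] -> [0, 0, 0, 4]  score +4 (running 4)
row 2: [64, 2, 64, 0] -> [0, 64, 2, 64]  score +0 (running 4)
row 3: [16, 4, 2, 0] -> [0, 16, 4, 2]  score +0 (running 4)
Board after move:
 0  0 32  2
 0  0  0  4
 0 64  2 64
 0 16  4  2

Answer: 4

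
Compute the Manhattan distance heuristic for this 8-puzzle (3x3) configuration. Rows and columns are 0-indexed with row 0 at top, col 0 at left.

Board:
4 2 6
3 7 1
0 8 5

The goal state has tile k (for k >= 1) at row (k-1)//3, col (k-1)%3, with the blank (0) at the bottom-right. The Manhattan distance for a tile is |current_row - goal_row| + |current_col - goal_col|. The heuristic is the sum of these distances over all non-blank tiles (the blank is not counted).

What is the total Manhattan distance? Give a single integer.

Tile 4: at (0,0), goal (1,0), distance |0-1|+|0-0| = 1
Tile 2: at (0,1), goal (0,1), distance |0-0|+|1-1| = 0
Tile 6: at (0,2), goal (1,2), distance |0-1|+|2-2| = 1
Tile 3: at (1,0), goal (0,2), distance |1-0|+|0-2| = 3
Tile 7: at (1,1), goal (2,0), distance |1-2|+|1-0| = 2
Tile 1: at (1,2), goal (0,0), distance |1-0|+|2-0| = 3
Tile 8: at (2,1), goal (2,1), distance |2-2|+|1-1| = 0
Tile 5: at (2,2), goal (1,1), distance |2-1|+|2-1| = 2
Sum: 1 + 0 + 1 + 3 + 2 + 3 + 0 + 2 = 12

Answer: 12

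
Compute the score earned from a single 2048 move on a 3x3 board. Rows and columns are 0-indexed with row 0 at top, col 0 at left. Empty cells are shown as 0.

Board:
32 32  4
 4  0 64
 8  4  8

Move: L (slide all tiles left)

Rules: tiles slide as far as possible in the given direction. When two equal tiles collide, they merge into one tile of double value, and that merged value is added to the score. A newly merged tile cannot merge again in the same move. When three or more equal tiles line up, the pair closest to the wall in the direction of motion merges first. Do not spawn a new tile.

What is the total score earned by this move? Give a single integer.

Slide left:
row 0: [32, 32, 4] -> [64, 4, 0]  score +64 (running 64)
row 1: [4, 0, 64] -> [4, 64, 0]  score +0 (running 64)
row 2: [8, 4, 8] -> [8, 4, 8]  score +0 (running 64)
Board after move:
64  4  0
 4 64  0
 8  4  8

Answer: 64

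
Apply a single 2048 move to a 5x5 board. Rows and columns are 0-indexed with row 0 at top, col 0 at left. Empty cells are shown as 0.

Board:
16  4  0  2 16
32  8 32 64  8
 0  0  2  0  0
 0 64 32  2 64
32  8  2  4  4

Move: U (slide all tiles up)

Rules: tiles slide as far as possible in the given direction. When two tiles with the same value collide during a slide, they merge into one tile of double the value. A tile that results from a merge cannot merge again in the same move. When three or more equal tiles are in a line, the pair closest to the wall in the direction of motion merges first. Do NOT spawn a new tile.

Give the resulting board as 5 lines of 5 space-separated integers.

Answer: 16  4 32  2 16
64  8  2 64  8
 0 64 32  2 64
 0  8  2  4  4
 0  0  0  0  0

Derivation:
Slide up:
col 0: [16, 32, 0, 0, 32] -> [16, 64, 0, 0, 0]
col 1: [4, 8, 0, 64, 8] -> [4, 8, 64, 8, 0]
col 2: [0, 32, 2, 32, 2] -> [32, 2, 32, 2, 0]
col 3: [2, 64, 0, 2, 4] -> [2, 64, 2, 4, 0]
col 4: [16, 8, 0, 64, 4] -> [16, 8, 64, 4, 0]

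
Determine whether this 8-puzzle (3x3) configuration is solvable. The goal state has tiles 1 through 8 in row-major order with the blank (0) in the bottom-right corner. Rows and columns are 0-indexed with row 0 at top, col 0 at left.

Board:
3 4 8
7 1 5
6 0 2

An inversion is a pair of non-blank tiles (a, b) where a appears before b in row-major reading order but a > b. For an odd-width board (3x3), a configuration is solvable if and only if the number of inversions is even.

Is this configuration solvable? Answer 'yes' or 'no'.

Answer: no

Derivation:
Inversions (pairs i<j in row-major order where tile[i] > tile[j] > 0): 15
15 is odd, so the puzzle is not solvable.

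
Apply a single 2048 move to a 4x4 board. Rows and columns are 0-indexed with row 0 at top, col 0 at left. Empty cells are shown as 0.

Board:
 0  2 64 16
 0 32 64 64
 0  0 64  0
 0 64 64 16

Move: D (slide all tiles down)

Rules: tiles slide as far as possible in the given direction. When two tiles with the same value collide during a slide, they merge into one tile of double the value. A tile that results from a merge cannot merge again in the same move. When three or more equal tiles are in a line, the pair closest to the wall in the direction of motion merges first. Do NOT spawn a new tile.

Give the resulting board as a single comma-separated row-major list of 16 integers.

Slide down:
col 0: [0, 0, 0, 0] -> [0, 0, 0, 0]
col 1: [2, 32, 0, 64] -> [0, 2, 32, 64]
col 2: [64, 64, 64, 64] -> [0, 0, 128, 128]
col 3: [16, 64, 0, 16] -> [0, 16, 64, 16]

Answer: 0, 0, 0, 0, 0, 2, 0, 16, 0, 32, 128, 64, 0, 64, 128, 16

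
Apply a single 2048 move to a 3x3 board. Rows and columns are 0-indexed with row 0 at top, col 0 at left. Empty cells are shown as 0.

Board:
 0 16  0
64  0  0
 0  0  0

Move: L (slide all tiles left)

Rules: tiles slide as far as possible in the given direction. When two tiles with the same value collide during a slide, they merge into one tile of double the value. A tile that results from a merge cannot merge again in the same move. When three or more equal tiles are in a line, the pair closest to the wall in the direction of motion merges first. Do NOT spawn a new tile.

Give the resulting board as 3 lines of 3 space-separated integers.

Slide left:
row 0: [0, 16, 0] -> [16, 0, 0]
row 1: [64, 0, 0] -> [64, 0, 0]
row 2: [0, 0, 0] -> [0, 0, 0]

Answer: 16  0  0
64  0  0
 0  0  0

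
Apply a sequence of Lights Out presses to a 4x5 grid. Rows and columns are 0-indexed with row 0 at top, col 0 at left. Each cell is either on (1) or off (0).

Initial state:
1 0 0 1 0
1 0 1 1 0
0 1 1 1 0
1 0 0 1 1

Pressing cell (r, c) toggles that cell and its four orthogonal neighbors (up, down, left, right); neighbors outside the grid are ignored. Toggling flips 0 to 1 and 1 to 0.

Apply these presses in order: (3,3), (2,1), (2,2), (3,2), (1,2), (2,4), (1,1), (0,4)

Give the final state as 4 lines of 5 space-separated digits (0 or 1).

After press 1 at (3,3):
1 0 0 1 0
1 0 1 1 0
0 1 1 0 0
1 0 1 0 0

After press 2 at (2,1):
1 0 0 1 0
1 1 1 1 0
1 0 0 0 0
1 1 1 0 0

After press 3 at (2,2):
1 0 0 1 0
1 1 0 1 0
1 1 1 1 0
1 1 0 0 0

After press 4 at (3,2):
1 0 0 1 0
1 1 0 1 0
1 1 0 1 0
1 0 1 1 0

After press 5 at (1,2):
1 0 1 1 0
1 0 1 0 0
1 1 1 1 0
1 0 1 1 0

After press 6 at (2,4):
1 0 1 1 0
1 0 1 0 1
1 1 1 0 1
1 0 1 1 1

After press 7 at (1,1):
1 1 1 1 0
0 1 0 0 1
1 0 1 0 1
1 0 1 1 1

After press 8 at (0,4):
1 1 1 0 1
0 1 0 0 0
1 0 1 0 1
1 0 1 1 1

Answer: 1 1 1 0 1
0 1 0 0 0
1 0 1 0 1
1 0 1 1 1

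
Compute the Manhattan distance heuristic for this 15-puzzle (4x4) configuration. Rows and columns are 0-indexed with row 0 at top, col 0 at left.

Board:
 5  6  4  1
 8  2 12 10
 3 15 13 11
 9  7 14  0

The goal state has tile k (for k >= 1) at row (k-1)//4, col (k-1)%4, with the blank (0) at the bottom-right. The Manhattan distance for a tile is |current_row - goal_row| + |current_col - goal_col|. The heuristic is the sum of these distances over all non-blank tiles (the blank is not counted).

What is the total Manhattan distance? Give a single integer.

Tile 5: at (0,0), goal (1,0), distance |0-1|+|0-0| = 1
Tile 6: at (0,1), goal (1,1), distance |0-1|+|1-1| = 1
Tile 4: at (0,2), goal (0,3), distance |0-0|+|2-3| = 1
Tile 1: at (0,3), goal (0,0), distance |0-0|+|3-0| = 3
Tile 8: at (1,0), goal (1,3), distance |1-1|+|0-3| = 3
Tile 2: at (1,1), goal (0,1), distance |1-0|+|1-1| = 1
Tile 12: at (1,2), goal (2,3), distance |1-2|+|2-3| = 2
Tile 10: at (1,3), goal (2,1), distance |1-2|+|3-1| = 3
Tile 3: at (2,0), goal (0,2), distance |2-0|+|0-2| = 4
Tile 15: at (2,1), goal (3,2), distance |2-3|+|1-2| = 2
Tile 13: at (2,2), goal (3,0), distance |2-3|+|2-0| = 3
Tile 11: at (2,3), goal (2,2), distance |2-2|+|3-2| = 1
Tile 9: at (3,0), goal (2,0), distance |3-2|+|0-0| = 1
Tile 7: at (3,1), goal (1,2), distance |3-1|+|1-2| = 3
Tile 14: at (3,2), goal (3,1), distance |3-3|+|2-1| = 1
Sum: 1 + 1 + 1 + 3 + 3 + 1 + 2 + 3 + 4 + 2 + 3 + 1 + 1 + 3 + 1 = 30

Answer: 30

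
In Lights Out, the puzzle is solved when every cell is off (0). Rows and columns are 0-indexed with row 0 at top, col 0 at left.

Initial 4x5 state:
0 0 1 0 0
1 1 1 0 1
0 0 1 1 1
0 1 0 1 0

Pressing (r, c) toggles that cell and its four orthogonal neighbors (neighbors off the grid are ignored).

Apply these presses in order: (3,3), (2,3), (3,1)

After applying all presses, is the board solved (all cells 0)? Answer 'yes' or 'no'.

Answer: no

Derivation:
After press 1 at (3,3):
0 0 1 0 0
1 1 1 0 1
0 0 1 0 1
0 1 1 0 1

After press 2 at (2,3):
0 0 1 0 0
1 1 1 1 1
0 0 0 1 0
0 1 1 1 1

After press 3 at (3,1):
0 0 1 0 0
1 1 1 1 1
0 1 0 1 0
1 0 0 1 1

Lights still on: 11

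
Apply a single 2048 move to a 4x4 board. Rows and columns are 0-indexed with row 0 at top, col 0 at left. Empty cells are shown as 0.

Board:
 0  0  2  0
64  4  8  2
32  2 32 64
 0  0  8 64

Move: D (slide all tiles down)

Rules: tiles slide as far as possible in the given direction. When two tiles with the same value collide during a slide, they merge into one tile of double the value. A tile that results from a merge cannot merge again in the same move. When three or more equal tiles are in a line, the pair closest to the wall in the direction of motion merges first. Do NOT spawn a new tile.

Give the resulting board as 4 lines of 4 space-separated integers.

Answer:   0   0   2   0
  0   0   8   0
 64   4  32   2
 32   2   8 128

Derivation:
Slide down:
col 0: [0, 64, 32, 0] -> [0, 0, 64, 32]
col 1: [0, 4, 2, 0] -> [0, 0, 4, 2]
col 2: [2, 8, 32, 8] -> [2, 8, 32, 8]
col 3: [0, 2, 64, 64] -> [0, 0, 2, 128]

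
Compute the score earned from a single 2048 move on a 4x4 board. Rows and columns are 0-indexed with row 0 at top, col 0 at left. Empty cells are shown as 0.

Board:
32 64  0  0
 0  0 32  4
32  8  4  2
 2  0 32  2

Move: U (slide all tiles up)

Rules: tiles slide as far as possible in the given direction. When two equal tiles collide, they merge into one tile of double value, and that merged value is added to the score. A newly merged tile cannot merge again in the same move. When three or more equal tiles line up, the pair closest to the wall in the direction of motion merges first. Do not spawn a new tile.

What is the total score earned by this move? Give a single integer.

Answer: 68

Derivation:
Slide up:
col 0: [32, 0, 32, 2] -> [64, 2, 0, 0]  score +64 (running 64)
col 1: [64, 0, 8, 0] -> [64, 8, 0, 0]  score +0 (running 64)
col 2: [0, 32, 4, 32] -> [32, 4, 32, 0]  score +0 (running 64)
col 3: [0, 4, 2, 2] -> [4, 4, 0, 0]  score +4 (running 68)
Board after move:
64 64 32  4
 2  8  4  4
 0  0 32  0
 0  0  0  0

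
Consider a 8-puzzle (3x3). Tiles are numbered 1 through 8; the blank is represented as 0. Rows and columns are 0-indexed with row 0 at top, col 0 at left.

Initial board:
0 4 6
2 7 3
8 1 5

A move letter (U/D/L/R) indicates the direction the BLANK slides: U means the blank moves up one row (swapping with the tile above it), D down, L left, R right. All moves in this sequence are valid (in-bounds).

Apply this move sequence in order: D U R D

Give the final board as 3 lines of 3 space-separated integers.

After move 1 (D):
2 4 6
0 7 3
8 1 5

After move 2 (U):
0 4 6
2 7 3
8 1 5

After move 3 (R):
4 0 6
2 7 3
8 1 5

After move 4 (D):
4 7 6
2 0 3
8 1 5

Answer: 4 7 6
2 0 3
8 1 5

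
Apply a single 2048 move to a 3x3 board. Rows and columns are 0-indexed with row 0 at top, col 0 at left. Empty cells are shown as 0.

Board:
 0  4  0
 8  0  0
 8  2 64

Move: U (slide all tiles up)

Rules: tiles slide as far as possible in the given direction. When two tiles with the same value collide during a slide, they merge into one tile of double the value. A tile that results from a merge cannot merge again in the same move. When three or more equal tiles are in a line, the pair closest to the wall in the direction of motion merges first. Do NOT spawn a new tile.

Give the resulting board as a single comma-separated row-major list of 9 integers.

Slide up:
col 0: [0, 8, 8] -> [16, 0, 0]
col 1: [4, 0, 2] -> [4, 2, 0]
col 2: [0, 0, 64] -> [64, 0, 0]

Answer: 16, 4, 64, 0, 2, 0, 0, 0, 0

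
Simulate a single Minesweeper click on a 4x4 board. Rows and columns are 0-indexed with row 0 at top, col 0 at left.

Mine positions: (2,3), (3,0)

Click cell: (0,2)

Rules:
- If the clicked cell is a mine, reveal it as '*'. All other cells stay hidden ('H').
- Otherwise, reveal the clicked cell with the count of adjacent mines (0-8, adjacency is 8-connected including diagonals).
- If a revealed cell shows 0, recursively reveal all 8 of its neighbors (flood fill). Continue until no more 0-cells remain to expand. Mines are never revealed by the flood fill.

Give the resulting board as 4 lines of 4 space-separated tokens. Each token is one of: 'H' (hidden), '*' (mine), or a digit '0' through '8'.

0 0 0 0
0 0 1 1
1 1 1 H
H H H H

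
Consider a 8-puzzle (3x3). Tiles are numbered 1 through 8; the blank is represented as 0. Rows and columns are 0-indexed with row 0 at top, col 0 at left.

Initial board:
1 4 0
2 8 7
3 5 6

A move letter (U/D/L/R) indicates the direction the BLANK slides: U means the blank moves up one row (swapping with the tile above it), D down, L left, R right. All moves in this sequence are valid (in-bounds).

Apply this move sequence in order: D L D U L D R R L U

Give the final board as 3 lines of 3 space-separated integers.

Answer: 1 4 7
3 0 8
5 2 6

Derivation:
After move 1 (D):
1 4 7
2 8 0
3 5 6

After move 2 (L):
1 4 7
2 0 8
3 5 6

After move 3 (D):
1 4 7
2 5 8
3 0 6

After move 4 (U):
1 4 7
2 0 8
3 5 6

After move 5 (L):
1 4 7
0 2 8
3 5 6

After move 6 (D):
1 4 7
3 2 8
0 5 6

After move 7 (R):
1 4 7
3 2 8
5 0 6

After move 8 (R):
1 4 7
3 2 8
5 6 0

After move 9 (L):
1 4 7
3 2 8
5 0 6

After move 10 (U):
1 4 7
3 0 8
5 2 6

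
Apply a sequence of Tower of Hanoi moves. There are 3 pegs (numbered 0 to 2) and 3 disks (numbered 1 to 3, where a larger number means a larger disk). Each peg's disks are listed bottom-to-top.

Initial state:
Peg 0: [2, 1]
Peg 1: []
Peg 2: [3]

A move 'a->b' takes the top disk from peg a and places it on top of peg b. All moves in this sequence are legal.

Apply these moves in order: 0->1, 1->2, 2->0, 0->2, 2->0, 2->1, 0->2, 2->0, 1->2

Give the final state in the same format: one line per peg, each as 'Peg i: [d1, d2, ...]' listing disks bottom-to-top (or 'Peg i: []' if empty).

After move 1 (0->1):
Peg 0: [2]
Peg 1: [1]
Peg 2: [3]

After move 2 (1->2):
Peg 0: [2]
Peg 1: []
Peg 2: [3, 1]

After move 3 (2->0):
Peg 0: [2, 1]
Peg 1: []
Peg 2: [3]

After move 4 (0->2):
Peg 0: [2]
Peg 1: []
Peg 2: [3, 1]

After move 5 (2->0):
Peg 0: [2, 1]
Peg 1: []
Peg 2: [3]

After move 6 (2->1):
Peg 0: [2, 1]
Peg 1: [3]
Peg 2: []

After move 7 (0->2):
Peg 0: [2]
Peg 1: [3]
Peg 2: [1]

After move 8 (2->0):
Peg 0: [2, 1]
Peg 1: [3]
Peg 2: []

After move 9 (1->2):
Peg 0: [2, 1]
Peg 1: []
Peg 2: [3]

Answer: Peg 0: [2, 1]
Peg 1: []
Peg 2: [3]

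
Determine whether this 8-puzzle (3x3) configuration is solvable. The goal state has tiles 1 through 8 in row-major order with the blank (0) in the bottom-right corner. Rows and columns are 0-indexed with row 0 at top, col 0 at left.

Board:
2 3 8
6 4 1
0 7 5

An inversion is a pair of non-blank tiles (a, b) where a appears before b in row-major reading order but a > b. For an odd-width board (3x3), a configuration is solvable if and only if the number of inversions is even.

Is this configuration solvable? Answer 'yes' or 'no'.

Answer: yes

Derivation:
Inversions (pairs i<j in row-major order where tile[i] > tile[j] > 0): 12
12 is even, so the puzzle is solvable.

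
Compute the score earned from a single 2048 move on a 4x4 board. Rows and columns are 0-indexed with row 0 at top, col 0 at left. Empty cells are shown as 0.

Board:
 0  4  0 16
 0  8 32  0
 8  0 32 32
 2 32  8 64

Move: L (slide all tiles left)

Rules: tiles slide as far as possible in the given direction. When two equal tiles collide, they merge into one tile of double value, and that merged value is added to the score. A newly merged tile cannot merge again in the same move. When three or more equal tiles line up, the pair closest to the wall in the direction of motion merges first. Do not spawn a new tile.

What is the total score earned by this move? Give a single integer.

Answer: 64

Derivation:
Slide left:
row 0: [0, 4, 0, 16] -> [4, 16, 0, 0]  score +0 (running 0)
row 1: [0, 8, 32, 0] -> [8, 32, 0, 0]  score +0 (running 0)
row 2: [8, 0, 32, 32] -> [8, 64, 0, 0]  score +64 (running 64)
row 3: [2, 32, 8, 64] -> [2, 32, 8, 64]  score +0 (running 64)
Board after move:
 4 16  0  0
 8 32  0  0
 8 64  0  0
 2 32  8 64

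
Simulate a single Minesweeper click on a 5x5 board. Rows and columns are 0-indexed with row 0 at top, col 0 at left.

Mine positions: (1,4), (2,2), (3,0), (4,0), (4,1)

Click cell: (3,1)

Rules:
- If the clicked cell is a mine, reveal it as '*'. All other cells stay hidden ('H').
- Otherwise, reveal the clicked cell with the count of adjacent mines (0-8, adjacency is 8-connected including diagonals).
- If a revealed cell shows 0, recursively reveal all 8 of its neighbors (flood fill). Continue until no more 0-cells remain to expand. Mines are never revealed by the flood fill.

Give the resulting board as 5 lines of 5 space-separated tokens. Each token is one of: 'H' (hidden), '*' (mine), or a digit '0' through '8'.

H H H H H
H H H H H
H H H H H
H 4 H H H
H H H H H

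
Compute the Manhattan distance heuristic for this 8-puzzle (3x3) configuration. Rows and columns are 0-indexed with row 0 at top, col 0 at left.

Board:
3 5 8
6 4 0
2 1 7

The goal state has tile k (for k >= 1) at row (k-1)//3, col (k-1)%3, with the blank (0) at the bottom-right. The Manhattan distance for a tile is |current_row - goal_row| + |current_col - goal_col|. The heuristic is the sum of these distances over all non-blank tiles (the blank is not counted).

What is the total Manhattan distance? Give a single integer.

Tile 3: (0,0)->(0,2) = 2
Tile 5: (0,1)->(1,1) = 1
Tile 8: (0,2)->(2,1) = 3
Tile 6: (1,0)->(1,2) = 2
Tile 4: (1,1)->(1,0) = 1
Tile 2: (2,0)->(0,1) = 3
Tile 1: (2,1)->(0,0) = 3
Tile 7: (2,2)->(2,0) = 2
Sum: 2 + 1 + 3 + 2 + 1 + 3 + 3 + 2 = 17

Answer: 17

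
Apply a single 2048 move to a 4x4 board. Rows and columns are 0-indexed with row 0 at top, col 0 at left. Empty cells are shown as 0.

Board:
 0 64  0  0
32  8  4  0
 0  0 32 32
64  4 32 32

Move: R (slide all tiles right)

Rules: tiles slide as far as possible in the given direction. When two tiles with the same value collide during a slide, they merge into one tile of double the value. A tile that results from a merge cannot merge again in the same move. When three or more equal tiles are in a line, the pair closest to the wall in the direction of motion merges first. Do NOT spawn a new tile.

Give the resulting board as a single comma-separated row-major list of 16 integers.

Slide right:
row 0: [0, 64, 0, 0] -> [0, 0, 0, 64]
row 1: [32, 8, 4, 0] -> [0, 32, 8, 4]
row 2: [0, 0, 32, 32] -> [0, 0, 0, 64]
row 3: [64, 4, 32, 32] -> [0, 64, 4, 64]

Answer: 0, 0, 0, 64, 0, 32, 8, 4, 0, 0, 0, 64, 0, 64, 4, 64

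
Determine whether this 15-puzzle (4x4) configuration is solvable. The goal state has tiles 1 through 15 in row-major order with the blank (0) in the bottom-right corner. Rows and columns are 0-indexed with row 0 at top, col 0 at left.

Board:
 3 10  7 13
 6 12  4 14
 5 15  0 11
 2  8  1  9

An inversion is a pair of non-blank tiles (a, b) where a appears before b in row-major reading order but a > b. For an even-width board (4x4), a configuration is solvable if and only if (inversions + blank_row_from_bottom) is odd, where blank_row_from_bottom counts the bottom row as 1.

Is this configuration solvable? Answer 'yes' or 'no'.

Inversions: 56
Blank is in row 2 (0-indexed from top), which is row 2 counting from the bottom (bottom = 1).
56 + 2 = 58, which is even, so the puzzle is not solvable.

Answer: no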